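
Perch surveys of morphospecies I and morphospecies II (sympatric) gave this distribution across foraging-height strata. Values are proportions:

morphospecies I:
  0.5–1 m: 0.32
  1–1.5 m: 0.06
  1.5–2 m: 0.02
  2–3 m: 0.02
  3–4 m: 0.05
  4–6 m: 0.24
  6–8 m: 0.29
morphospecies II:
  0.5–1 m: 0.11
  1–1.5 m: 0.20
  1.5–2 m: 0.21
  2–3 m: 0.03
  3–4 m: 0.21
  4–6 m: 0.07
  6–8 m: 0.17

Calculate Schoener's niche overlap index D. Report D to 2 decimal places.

Σ|p₁ᵢ − p₂ᵢ| = 0.21 + 0.14 + 0.19 + 0.01 + 0.16 + 0.17 + 0.12 = 1.00
D = 1 − ½ × 1.00 = 1 − 0.500 = 0.5000

0.50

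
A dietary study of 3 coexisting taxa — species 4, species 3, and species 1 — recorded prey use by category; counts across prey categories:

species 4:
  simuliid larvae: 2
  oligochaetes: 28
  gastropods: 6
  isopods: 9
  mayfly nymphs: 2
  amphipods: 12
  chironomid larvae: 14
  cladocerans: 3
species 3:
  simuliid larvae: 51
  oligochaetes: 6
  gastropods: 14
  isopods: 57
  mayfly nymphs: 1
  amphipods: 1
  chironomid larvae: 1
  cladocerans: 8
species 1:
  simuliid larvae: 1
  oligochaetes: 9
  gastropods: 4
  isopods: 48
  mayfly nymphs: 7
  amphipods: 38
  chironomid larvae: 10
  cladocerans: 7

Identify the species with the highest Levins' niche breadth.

species 4

Proportions for species 4 (n=76): 2/76=0.0263, 28/76=0.3684, 6/76=0.0789, 9/76=0.1184, 2/76=0.0263, 12/76=0.1579, 14/76=0.1842, 3/76=0.0395
Proportions for species 3 (n=139): 51/139=0.3669, 6/139=0.0432, 14/139=0.1007, 57/139=0.4101, 1/139=0.0072, 1/139=0.0072, 1/139=0.0072, 8/139=0.0576
Proportions for species 1 (n=124): 1/124=0.0081, 9/124=0.0726, 4/124=0.0323, 48/124=0.3871, 7/124=0.0565, 38/124=0.3065, 10/124=0.0806, 7/124=0.0565
Σp_4ᵢ² = 0.0263² + 0.3684² + 0.0789² + 0.1184² + 0.0263² + 0.1579² + 0.1842² + 0.0395² = 0.000692 + 0.135719 + 0.006225 + 0.014019 + 0.000692 + 0.024932 + 0.033930 + 0.001560 = 0.217769
B_4 = 1 / 0.217769 = 4.5920
Σp_3ᵢ² = 0.3669² + 0.0432² + 0.1007² + 0.4101² + 0.0072² + 0.0072² + 0.0072² + 0.0576² = 0.134616 + 0.001866 + 0.010140 + 0.168182 + 0.000052 + 0.000052 + 0.000052 + 0.003318 = 0.318278
B_3 = 1 / 0.318278 = 3.1419
Σp_1ᵢ² = 0.0081² + 0.0726² + 0.0323² + 0.3871² + 0.0565² + 0.3065² + 0.0806² + 0.0565² = 0.000066 + 0.005271 + 0.001043 + 0.149846 + 0.003192 + 0.093942 + 0.006496 + 0.003192 = 0.263048
B_1 = 1 / 0.263048 = 3.8016
Highest B → broadest niche (most generalist): species 4 (B = 4.59).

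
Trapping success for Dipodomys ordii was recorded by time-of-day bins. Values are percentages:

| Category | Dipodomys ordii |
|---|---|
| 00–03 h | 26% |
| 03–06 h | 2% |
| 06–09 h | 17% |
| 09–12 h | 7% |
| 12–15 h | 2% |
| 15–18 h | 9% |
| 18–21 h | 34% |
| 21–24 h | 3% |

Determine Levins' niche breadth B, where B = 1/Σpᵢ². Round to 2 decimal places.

4.41

Convert percentages to proportions (divide by 100).
Σpᵢ² = 0.26² + 0.02² + 0.17² + 0.07² + 0.02² + 0.09² + 0.34² + 0.03² = 0.0676 + 0.0004 + 0.0289 + 0.0049 + 0.0004 + 0.0081 + 0.1156 + 0.0009 = 0.2268
B = 1 / 0.2268 = 4.4092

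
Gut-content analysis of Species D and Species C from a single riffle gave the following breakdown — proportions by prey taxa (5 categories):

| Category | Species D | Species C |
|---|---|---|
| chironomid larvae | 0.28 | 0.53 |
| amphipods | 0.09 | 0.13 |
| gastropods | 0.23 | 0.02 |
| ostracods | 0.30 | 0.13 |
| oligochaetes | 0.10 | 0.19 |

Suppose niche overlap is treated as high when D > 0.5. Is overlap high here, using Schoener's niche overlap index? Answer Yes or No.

Yes

Σ|p₁ᵢ − p₂ᵢ| = 0.25 + 0.04 + 0.21 + 0.17 + 0.09 = 0.76
D = 1 − ½ × 0.76 = 1 − 0.380 = 0.6200
D = 0.6200 > 0.5 → Yes.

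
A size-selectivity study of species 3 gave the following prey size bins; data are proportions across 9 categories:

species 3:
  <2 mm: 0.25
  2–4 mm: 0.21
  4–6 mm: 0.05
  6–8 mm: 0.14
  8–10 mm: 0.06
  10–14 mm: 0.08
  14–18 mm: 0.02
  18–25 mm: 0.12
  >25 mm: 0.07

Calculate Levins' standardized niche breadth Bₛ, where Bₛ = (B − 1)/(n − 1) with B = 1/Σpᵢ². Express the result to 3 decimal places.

0.664

Σpᵢ² = 0.25² + 0.21² + 0.05² + 0.14² + 0.06² + 0.08² + 0.02² + 0.12² + 0.07² = 0.0625 + 0.0441 + 0.0025 + 0.0196 + 0.0036 + 0.0064 + 0.0004 + 0.0144 + 0.0049 = 0.1584
B = 1 / 0.1584 = 6.31313
Bₛ = (B − 1)/(n − 1) = (6.31313 − 1)/(9 − 1) = 5.31313/8 = 0.66414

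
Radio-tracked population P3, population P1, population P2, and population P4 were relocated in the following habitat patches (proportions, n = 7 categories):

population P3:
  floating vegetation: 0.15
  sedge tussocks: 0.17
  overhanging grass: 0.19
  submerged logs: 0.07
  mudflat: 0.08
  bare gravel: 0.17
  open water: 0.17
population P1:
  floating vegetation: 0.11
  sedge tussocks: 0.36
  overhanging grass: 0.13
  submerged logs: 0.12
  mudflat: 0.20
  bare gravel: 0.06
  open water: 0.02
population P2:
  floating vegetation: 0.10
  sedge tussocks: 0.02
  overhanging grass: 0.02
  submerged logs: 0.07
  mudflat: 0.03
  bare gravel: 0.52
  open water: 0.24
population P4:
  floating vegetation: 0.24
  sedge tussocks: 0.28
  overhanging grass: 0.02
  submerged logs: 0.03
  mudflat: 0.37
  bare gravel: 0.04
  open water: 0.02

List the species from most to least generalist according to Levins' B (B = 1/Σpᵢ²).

Σp_P3ᵢ² = 0.15² + 0.17² + 0.19² + 0.07² + 0.08² + 0.17² + 0.17² = 0.0225 + 0.0289 + 0.0361 + 0.0049 + 0.0064 + 0.0289 + 0.0289 = 0.1566
B_P3 = 1 / 0.1566 = 6.3857
Σp_P1ᵢ² = 0.11² + 0.36² + 0.13² + 0.12² + 0.20² + 0.06² + 0.02² = 0.0121 + 0.1296 + 0.0169 + 0.0144 + 0.0400 + 0.0036 + 0.0004 = 0.2170
B_P1 = 1 / 0.2170 = 4.6083
Σp_P2ᵢ² = 0.10² + 0.02² + 0.02² + 0.07² + 0.03² + 0.52² + 0.24² = 0.0100 + 0.0004 + 0.0004 + 0.0049 + 0.0009 + 0.2704 + 0.0576 = 0.3446
B_P2 = 1 / 0.3446 = 2.9019
Σp_P4ᵢ² = 0.24² + 0.28² + 0.02² + 0.03² + 0.37² + 0.04² + 0.02² = 0.0576 + 0.0784 + 0.0004 + 0.0009 + 0.1369 + 0.0016 + 0.0004 = 0.2762
B_P4 = 1 / 0.2762 = 3.6206
Ranking by B (broadest → narrowest): population P3 (6.39) > population P1 (4.61) > population P4 (3.62) > population P2 (2.90)

population P3 > population P1 > population P4 > population P2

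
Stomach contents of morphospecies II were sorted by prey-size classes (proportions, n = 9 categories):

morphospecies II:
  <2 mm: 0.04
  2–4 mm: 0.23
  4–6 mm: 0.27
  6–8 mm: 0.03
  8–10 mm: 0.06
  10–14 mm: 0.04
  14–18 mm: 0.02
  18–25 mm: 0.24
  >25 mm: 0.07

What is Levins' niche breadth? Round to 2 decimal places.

Σpᵢ² = 0.04² + 0.23² + 0.27² + 0.03² + 0.06² + 0.04² + 0.02² + 0.24² + 0.07² = 0.0016 + 0.0529 + 0.0729 + 0.0009 + 0.0036 + 0.0016 + 0.0004 + 0.0576 + 0.0049 = 0.1964
B = 1 / 0.1964 = 5.0916

5.09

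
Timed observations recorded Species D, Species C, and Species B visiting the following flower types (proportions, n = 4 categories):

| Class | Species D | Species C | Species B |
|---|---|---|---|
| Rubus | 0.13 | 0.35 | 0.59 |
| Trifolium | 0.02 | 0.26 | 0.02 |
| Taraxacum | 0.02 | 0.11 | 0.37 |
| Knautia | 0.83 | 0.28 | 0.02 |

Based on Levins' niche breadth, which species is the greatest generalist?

Σp_Dᵢ² = 0.13² + 0.02² + 0.02² + 0.83² = 0.0169 + 0.0004 + 0.0004 + 0.6889 = 0.7066
B_D = 1 / 0.7066 = 1.4152
Σp_Cᵢ² = 0.35² + 0.26² + 0.11² + 0.28² = 0.1225 + 0.0676 + 0.0121 + 0.0784 = 0.2806
B_C = 1 / 0.2806 = 3.5638
Σp_Bᵢ² = 0.59² + 0.02² + 0.37² + 0.02² = 0.3481 + 0.0004 + 0.1369 + 0.0004 = 0.4858
B_B = 1 / 0.4858 = 2.0585
Highest B → broadest niche (most generalist): Species C (B = 3.56).

Species C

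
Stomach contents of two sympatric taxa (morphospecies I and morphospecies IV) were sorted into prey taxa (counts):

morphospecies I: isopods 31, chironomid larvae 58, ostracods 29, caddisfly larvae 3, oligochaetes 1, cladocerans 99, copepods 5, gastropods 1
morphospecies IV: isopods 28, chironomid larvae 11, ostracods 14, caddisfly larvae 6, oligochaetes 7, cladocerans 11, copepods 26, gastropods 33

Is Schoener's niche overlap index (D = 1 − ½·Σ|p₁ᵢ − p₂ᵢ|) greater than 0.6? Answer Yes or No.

Proportions for morphospecies I (n=227): 31/227=0.1366, 58/227=0.2555, 29/227=0.1278, 3/227=0.0132, 1/227=0.0044, 99/227=0.4361, 5/227=0.0220, 1/227=0.0044
Proportions for morphospecies IV (n=136): 28/136=0.2059, 11/136=0.0809, 14/136=0.1029, 6/136=0.0441, 7/136=0.0515, 11/136=0.0809, 26/136=0.1912, 33/136=0.2426
Σ|p₁ᵢ − p₂ᵢ| = 0.0693 + 0.1746 + 0.0249 + 0.0309 + 0.0471 + 0.3552 + 0.1692 + 0.2382 = 1.1094
D = 1 − ½ × 1.1094 = 1 − 0.55470 = 0.44530
D = 0.44530 < 0.6 → No.

No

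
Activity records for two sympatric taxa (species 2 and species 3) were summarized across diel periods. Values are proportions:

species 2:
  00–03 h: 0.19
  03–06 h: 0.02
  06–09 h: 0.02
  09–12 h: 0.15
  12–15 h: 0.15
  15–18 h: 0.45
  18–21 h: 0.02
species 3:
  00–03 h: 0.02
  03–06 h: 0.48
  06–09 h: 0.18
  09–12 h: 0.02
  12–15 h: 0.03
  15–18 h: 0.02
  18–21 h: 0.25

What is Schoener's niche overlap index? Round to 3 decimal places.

Σ|p₁ᵢ − p₂ᵢ| = 0.17 + 0.46 + 0.16 + 0.13 + 0.12 + 0.43 + 0.23 = 1.70
D = 1 − ½ × 1.70 = 1 − 0.850 = 0.15000

0.150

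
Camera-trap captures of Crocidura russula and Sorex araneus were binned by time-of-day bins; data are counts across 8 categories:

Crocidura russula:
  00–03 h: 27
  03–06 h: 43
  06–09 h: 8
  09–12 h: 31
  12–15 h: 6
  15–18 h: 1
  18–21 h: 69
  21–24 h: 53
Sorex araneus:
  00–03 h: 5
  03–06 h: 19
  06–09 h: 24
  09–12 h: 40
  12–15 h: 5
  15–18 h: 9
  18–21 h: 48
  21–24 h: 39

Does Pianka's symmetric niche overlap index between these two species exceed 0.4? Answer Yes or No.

Yes

Proportions for Crocidura russula (n=238): 27/238=0.1134, 43/238=0.1807, 8/238=0.0336, 31/238=0.1303, 6/238=0.0252, 1/238=0.0042, 69/238=0.2899, 53/238=0.2227
Proportions for Sorex araneus (n=189): 5/189=0.0265, 19/189=0.1005, 24/189=0.1270, 40/189=0.2116, 5/189=0.0265, 9/189=0.0476, 48/189=0.2540, 39/189=0.2063
Σ p₁ᵢp₂ᵢ = 0.003005 + 0.018160 + 0.004267 + 0.027571 + 0.000668 + 0.000200 + 0.073635 + 0.045943 = 0.173449
Σp_1ᵢ² = 0.1134² + 0.1807² + 0.0336² + 0.1303² + 0.0252² + 0.0042² + 0.2899² + 0.2227² = 0.012860 + 0.032652 + 0.001129 + 0.016978 + 0.000635 + 0.000018 + 0.084042 + 0.049595 = 0.197909
Σp_2ᵢ² = 0.0265² + 0.1005² + 0.1270² + 0.2116² + 0.0265² + 0.0476² + 0.2540² + 0.2063² = 0.000702 + 0.010100 + 0.016129 + 0.044775 + 0.000702 + 0.002266 + 0.064516 + 0.042560 = 0.181750
O = 0.173449 / √(0.197909 × 0.181750) = 0.173449 / 0.1896575 = 0.9145
O = 0.9145 > 0.4 → Yes.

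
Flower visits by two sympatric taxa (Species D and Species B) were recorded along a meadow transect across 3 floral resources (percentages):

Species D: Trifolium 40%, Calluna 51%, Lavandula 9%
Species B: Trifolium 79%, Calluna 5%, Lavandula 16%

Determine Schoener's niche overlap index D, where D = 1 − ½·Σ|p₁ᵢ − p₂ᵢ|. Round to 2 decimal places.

Convert percentages to proportions (divide by 100).
Σ|p₁ᵢ − p₂ᵢ| = 0.39 + 0.46 + 0.07 = 0.92
D = 1 − ½ × 0.92 = 1 − 0.460 = 0.5400

0.54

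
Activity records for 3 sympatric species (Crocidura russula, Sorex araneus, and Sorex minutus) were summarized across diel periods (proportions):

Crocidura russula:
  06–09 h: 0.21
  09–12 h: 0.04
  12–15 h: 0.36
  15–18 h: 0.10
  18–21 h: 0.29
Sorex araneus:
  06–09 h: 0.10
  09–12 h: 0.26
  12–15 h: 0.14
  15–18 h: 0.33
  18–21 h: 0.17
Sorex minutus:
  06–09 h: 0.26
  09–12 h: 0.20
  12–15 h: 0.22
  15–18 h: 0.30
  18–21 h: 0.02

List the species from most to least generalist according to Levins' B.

Σp_russᵢ² = 0.21² + 0.04² + 0.36² + 0.10² + 0.29² = 0.0441 + 0.0016 + 0.1296 + 0.0100 + 0.0841 = 0.2694
B_russ = 1 / 0.2694 = 3.7120
Σp_aranᵢ² = 0.10² + 0.26² + 0.14² + 0.33² + 0.17² = 0.0100 + 0.0676 + 0.0196 + 0.1089 + 0.0289 = 0.2350
B_aran = 1 / 0.2350 = 4.2553
Σp_minuᵢ² = 0.26² + 0.20² + 0.22² + 0.30² + 0.02² = 0.0676 + 0.0400 + 0.0484 + 0.0900 + 0.0004 = 0.2464
B_minu = 1 / 0.2464 = 4.0584
Ranking by B (broadest → narrowest): Sorex araneus (4.26) > Sorex minutus (4.06) > Crocidura russula (3.71)

Sorex araneus > Sorex minutus > Crocidura russula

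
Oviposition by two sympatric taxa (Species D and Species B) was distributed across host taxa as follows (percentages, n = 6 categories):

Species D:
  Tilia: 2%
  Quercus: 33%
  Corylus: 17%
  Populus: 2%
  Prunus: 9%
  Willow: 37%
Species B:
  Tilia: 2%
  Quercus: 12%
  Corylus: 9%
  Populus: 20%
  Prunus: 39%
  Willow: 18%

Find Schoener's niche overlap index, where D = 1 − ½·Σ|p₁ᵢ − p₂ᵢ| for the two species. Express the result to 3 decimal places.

Convert percentages to proportions (divide by 100).
Σ|p₁ᵢ − p₂ᵢ| = 0.00 + 0.21 + 0.08 + 0.18 + 0.30 + 0.19 = 0.96
D = 1 − ½ × 0.96 = 1 − 0.480 = 0.52000

0.520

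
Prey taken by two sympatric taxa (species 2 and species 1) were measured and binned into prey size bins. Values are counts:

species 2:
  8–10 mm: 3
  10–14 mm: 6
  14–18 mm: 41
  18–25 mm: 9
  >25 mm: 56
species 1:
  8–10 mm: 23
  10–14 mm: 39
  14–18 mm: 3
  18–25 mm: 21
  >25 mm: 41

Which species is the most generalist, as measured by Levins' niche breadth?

species 1

Proportions for species 2 (n=115): 3/115=0.0261, 6/115=0.0522, 41/115=0.3565, 9/115=0.0783, 56/115=0.4870
Proportions for species 1 (n=127): 23/127=0.1811, 39/127=0.3071, 3/127=0.0236, 21/127=0.1654, 41/127=0.3228
Σp_2ᵢ² = 0.0261² + 0.0522² + 0.3565² + 0.0783² + 0.4870² = 0.000681 + 0.002725 + 0.127092 + 0.006131 + 0.237169 = 0.373798
B_2 = 1 / 0.373798 = 2.6752
Σp_1ᵢ² = 0.1811² + 0.3071² + 0.0236² + 0.1654² + 0.3228² = 0.032797 + 0.094310 + 0.000557 + 0.027357 + 0.104200 = 0.259221
B_1 = 1 / 0.259221 = 3.8577
Highest B → broadest niche (most generalist): species 1 (B = 3.86).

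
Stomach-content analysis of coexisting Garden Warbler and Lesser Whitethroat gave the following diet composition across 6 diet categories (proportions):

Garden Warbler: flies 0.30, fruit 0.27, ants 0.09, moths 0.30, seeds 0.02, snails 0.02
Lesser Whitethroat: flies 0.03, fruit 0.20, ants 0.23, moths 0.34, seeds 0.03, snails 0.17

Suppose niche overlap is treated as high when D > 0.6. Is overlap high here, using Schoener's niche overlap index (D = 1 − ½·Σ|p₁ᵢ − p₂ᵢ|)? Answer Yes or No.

Σ|p₁ᵢ − p₂ᵢ| = 0.27 + 0.07 + 0.14 + 0.04 + 0.01 + 0.15 = 0.68
D = 1 − ½ × 0.68 = 1 − 0.340 = 0.6600
D = 0.6600 > 0.6 → Yes.

Yes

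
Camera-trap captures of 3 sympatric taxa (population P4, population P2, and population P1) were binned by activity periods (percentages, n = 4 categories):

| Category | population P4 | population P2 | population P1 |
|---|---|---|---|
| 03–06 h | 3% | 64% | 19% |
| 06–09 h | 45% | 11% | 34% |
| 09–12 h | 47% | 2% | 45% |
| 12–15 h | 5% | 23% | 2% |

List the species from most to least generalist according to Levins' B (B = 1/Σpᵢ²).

population P1 > population P4 > population P2

Convert percentages to proportions (divide by 100).
Σp_P4ᵢ² = 0.03² + 0.45² + 0.47² + 0.05² = 0.0009 + 0.2025 + 0.2209 + 0.0025 = 0.4268
B_P4 = 1 / 0.4268 = 2.3430
Σp_P2ᵢ² = 0.64² + 0.11² + 0.02² + 0.23² = 0.4096 + 0.0121 + 0.0004 + 0.0529 = 0.4750
B_P2 = 1 / 0.4750 = 2.1053
Σp_P1ᵢ² = 0.19² + 0.34² + 0.45² + 0.02² = 0.0361 + 0.1156 + 0.2025 + 0.0004 = 0.3546
B_P1 = 1 / 0.3546 = 2.8201
Ranking by B (broadest → narrowest): population P1 (2.82) > population P4 (2.34) > population P2 (2.11)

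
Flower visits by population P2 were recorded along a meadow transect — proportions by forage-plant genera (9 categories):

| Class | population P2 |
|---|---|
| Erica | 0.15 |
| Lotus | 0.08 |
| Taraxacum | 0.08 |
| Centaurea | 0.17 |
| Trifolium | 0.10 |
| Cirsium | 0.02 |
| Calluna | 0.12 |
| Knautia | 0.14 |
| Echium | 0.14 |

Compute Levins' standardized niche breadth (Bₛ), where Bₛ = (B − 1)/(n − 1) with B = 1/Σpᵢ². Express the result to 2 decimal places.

Σpᵢ² = 0.15² + 0.08² + 0.08² + 0.17² + 0.10² + 0.02² + 0.12² + 0.14² + 0.14² = 0.0225 + 0.0064 + 0.0064 + 0.0289 + 0.0100 + 0.0004 + 0.0144 + 0.0196 + 0.0196 = 0.1282
B = 1 / 0.1282 = 7.8003
Bₛ = (B − 1)/(n − 1) = (7.8003 − 1)/(9 − 1) = 6.8003/8 = 0.8500

0.85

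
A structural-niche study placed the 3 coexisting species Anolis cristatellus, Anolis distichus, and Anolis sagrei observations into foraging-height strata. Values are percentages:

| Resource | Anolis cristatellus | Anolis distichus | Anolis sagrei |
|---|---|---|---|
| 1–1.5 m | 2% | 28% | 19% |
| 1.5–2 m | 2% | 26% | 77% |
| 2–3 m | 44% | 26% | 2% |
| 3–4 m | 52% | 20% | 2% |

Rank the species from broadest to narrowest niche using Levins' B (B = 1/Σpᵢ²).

Anolis distichus > Anolis cristatellus > Anolis sagrei

Convert percentages to proportions (divide by 100).
Σp_crisᵢ² = 0.02² + 0.02² + 0.44² + 0.52² = 0.0004 + 0.0004 + 0.1936 + 0.2704 = 0.4648
B_cris = 1 / 0.4648 = 2.1515
Σp_distᵢ² = 0.28² + 0.26² + 0.26² + 0.20² = 0.0784 + 0.0676 + 0.0676 + 0.0400 = 0.2536
B_dist = 1 / 0.2536 = 3.9432
Σp_sagrᵢ² = 0.19² + 0.77² + 0.02² + 0.02² = 0.0361 + 0.5929 + 0.0004 + 0.0004 = 0.6298
B_sagr = 1 / 0.6298 = 1.5878
Ranking by B (broadest → narrowest): Anolis distichus (3.94) > Anolis cristatellus (2.15) > Anolis sagrei (1.59)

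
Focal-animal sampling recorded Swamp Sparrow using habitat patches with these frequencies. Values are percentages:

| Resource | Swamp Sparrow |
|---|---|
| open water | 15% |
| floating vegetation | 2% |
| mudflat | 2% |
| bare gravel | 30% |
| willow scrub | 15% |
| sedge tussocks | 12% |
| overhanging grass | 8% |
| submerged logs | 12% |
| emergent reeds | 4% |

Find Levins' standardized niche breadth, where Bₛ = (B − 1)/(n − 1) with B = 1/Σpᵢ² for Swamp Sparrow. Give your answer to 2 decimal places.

Convert percentages to proportions (divide by 100).
Σpᵢ² = 0.15² + 0.02² + 0.02² + 0.30² + 0.15² + 0.12² + 0.08² + 0.12² + 0.04² = 0.0225 + 0.0004 + 0.0004 + 0.0900 + 0.0225 + 0.0144 + 0.0064 + 0.0144 + 0.0016 = 0.1726
B = 1 / 0.1726 = 5.7937
Bₛ = (B − 1)/(n − 1) = (5.7937 − 1)/(9 − 1) = 4.7937/8 = 0.5992

0.60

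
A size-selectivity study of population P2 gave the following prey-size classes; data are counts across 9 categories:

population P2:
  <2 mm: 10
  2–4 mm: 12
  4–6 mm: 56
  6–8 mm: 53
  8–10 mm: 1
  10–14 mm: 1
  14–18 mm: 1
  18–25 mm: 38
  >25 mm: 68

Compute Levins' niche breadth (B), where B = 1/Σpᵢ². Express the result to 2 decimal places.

Proportions for population P2 (n=240): 10/240=0.0417, 12/240=0.0500, 56/240=0.2333, 53/240=0.2208, 1/240=0.0042, 1/240=0.0042, 1/240=0.0042, 38/240=0.1583, 68/240=0.2833
Σpᵢ² = 0.0417² + 0.0500² + 0.2333² + 0.2208² + 0.0042² + 0.0042² + 0.0042² + 0.1583² + 0.2833² = 0.001739 + 0.002500 + 0.054429 + 0.048753 + 0.000018 + 0.000018 + 0.000018 + 0.025059 + 0.080259 = 0.212793
B = 1 / 0.212793 = 4.6994

4.70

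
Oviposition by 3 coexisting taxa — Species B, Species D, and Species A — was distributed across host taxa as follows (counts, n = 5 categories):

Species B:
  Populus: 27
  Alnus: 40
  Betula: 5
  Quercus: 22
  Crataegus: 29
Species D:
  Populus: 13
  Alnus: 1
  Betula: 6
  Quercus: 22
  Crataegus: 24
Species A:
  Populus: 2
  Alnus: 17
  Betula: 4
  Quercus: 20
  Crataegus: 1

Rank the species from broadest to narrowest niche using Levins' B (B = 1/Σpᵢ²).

Proportions for Species B (n=123): 27/123=0.2195, 40/123=0.3252, 5/123=0.0407, 22/123=0.1789, 29/123=0.2358
Proportions for Species D (n=66): 13/66=0.1970, 1/66=0.0152, 6/66=0.0909, 22/66=0.3333, 24/66=0.3636
Proportions for Species A (n=44): 2/44=0.0455, 17/44=0.3864, 4/44=0.0909, 20/44=0.4545, 1/44=0.0227
Σp_Bᵢ² = 0.2195² + 0.3252² + 0.0407² + 0.1789² + 0.2358² = 0.048180 + 0.105755 + 0.001656 + 0.032005 + 0.055602 = 0.243198
B_B = 1 / 0.243198 = 4.1119
Σp_Dᵢ² = 0.1970² + 0.0152² + 0.0909² + 0.3333² + 0.3636² = 0.038809 + 0.000231 + 0.008263 + 0.111089 + 0.132205 = 0.290597
B_D = 1 / 0.290597 = 3.4412
Σp_Aᵢ² = 0.0455² + 0.3864² + 0.0909² + 0.4545² + 0.0227² = 0.002070 + 0.149305 + 0.008263 + 0.206570 + 0.000515 = 0.366723
B_A = 1 / 0.366723 = 2.7269
Ranking by B (broadest → narrowest): Species B (4.11) > Species D (3.44) > Species A (2.73)

Species B > Species D > Species A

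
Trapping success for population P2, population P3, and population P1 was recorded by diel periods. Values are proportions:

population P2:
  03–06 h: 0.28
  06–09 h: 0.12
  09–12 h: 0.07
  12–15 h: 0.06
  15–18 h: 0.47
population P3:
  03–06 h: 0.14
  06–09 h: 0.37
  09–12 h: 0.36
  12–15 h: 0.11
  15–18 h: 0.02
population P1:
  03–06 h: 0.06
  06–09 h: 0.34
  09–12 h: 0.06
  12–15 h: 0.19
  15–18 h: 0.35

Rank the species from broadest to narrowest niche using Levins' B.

Σp_P2ᵢ² = 0.28² + 0.12² + 0.07² + 0.06² + 0.47² = 0.0784 + 0.0144 + 0.0049 + 0.0036 + 0.2209 = 0.3222
B_P2 = 1 / 0.3222 = 3.1037
Σp_P3ᵢ² = 0.14² + 0.37² + 0.36² + 0.11² + 0.02² = 0.0196 + 0.1369 + 0.1296 + 0.0121 + 0.0004 = 0.2986
B_P3 = 1 / 0.2986 = 3.3490
Σp_P1ᵢ² = 0.06² + 0.34² + 0.06² + 0.19² + 0.35² = 0.0036 + 0.1156 + 0.0036 + 0.0361 + 0.1225 = 0.2814
B_P1 = 1 / 0.2814 = 3.5537
Ranking by B (broadest → narrowest): population P1 (3.55) > population P3 (3.35) > population P2 (3.10)

population P1 > population P3 > population P2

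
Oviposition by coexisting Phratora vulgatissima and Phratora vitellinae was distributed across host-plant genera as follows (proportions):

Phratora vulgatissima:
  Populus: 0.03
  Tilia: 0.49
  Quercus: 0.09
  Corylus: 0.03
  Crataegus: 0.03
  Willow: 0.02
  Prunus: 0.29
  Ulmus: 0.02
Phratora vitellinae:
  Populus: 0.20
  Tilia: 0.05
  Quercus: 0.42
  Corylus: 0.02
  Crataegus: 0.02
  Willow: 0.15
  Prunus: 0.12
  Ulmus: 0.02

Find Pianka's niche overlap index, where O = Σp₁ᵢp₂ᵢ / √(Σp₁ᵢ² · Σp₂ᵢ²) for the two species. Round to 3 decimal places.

Σ p₁ᵢp₂ᵢ = 0.0060 + 0.0245 + 0.0378 + 0.0006 + 0.0006 + 0.0030 + 0.0348 + 0.0004 = 0.1077
Σp_1ᵢ² = 0.03² + 0.49² + 0.09² + 0.03² + 0.03² + 0.02² + 0.29² + 0.02² = 0.0009 + 0.2401 + 0.0081 + 0.0009 + 0.0009 + 0.0004 + 0.0841 + 0.0004 = 0.3358
Σp_2ᵢ² = 0.20² + 0.05² + 0.42² + 0.02² + 0.02² + 0.15² + 0.12² + 0.02² = 0.0400 + 0.0025 + 0.1764 + 0.0004 + 0.0004 + 0.0225 + 0.0144 + 0.0004 = 0.2570
O = 0.1077 / √(0.3358 × 0.2570) = 0.1077 / 0.293770 = 0.36661

0.367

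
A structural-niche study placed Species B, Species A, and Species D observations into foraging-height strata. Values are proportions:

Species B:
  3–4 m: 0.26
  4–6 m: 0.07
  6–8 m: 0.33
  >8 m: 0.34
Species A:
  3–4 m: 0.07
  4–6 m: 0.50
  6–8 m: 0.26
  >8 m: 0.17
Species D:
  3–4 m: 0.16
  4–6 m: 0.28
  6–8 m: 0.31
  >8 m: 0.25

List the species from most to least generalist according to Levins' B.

Species D > Species B > Species A

Σp_Bᵢ² = 0.26² + 0.07² + 0.33² + 0.34² = 0.0676 + 0.0049 + 0.1089 + 0.1156 = 0.2970
B_B = 1 / 0.2970 = 3.3670
Σp_Aᵢ² = 0.07² + 0.50² + 0.26² + 0.17² = 0.0049 + 0.2500 + 0.0676 + 0.0289 = 0.3514
B_A = 1 / 0.3514 = 2.8458
Σp_Dᵢ² = 0.16² + 0.28² + 0.31² + 0.25² = 0.0256 + 0.0784 + 0.0961 + 0.0625 = 0.2626
B_D = 1 / 0.2626 = 3.8081
Ranking by B (broadest → narrowest): Species D (3.81) > Species B (3.37) > Species A (2.85)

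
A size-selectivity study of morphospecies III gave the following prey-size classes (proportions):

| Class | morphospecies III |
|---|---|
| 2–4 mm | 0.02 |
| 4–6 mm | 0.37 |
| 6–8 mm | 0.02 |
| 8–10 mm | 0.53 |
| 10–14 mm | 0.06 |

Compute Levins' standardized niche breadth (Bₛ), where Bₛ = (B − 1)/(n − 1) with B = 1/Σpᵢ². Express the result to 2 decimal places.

0.34

Σpᵢ² = 0.02² + 0.37² + 0.02² + 0.53² + 0.06² = 0.0004 + 0.1369 + 0.0004 + 0.2809 + 0.0036 = 0.4222
B = 1 / 0.4222 = 2.3685
Bₛ = (B − 1)/(n − 1) = (2.3685 − 1)/(5 − 1) = 1.3685/4 = 0.3421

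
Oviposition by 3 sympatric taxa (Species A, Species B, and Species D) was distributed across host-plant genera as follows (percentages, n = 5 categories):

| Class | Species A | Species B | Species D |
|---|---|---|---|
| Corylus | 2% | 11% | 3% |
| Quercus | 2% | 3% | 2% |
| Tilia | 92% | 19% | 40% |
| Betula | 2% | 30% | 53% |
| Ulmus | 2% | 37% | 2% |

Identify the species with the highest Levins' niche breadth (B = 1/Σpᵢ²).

Convert percentages to proportions (divide by 100).
Σp_Aᵢ² = 0.02² + 0.02² + 0.92² + 0.02² + 0.02² = 0.0004 + 0.0004 + 0.8464 + 0.0004 + 0.0004 = 0.8480
B_A = 1 / 0.8480 = 1.1792
Σp_Bᵢ² = 0.11² + 0.03² + 0.19² + 0.30² + 0.37² = 0.0121 + 0.0009 + 0.0361 + 0.0900 + 0.1369 = 0.2760
B_B = 1 / 0.2760 = 3.6232
Σp_Dᵢ² = 0.03² + 0.02² + 0.40² + 0.53² + 0.02² = 0.0009 + 0.0004 + 0.1600 + 0.2809 + 0.0004 = 0.4426
B_D = 1 / 0.4426 = 2.2594
Highest B → broadest niche (most generalist): Species B (B = 3.62).

Species B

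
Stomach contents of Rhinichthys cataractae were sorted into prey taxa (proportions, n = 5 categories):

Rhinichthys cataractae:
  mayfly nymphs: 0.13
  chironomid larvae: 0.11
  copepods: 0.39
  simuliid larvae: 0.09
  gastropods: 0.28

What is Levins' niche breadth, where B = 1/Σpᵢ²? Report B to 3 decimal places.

3.737

Σpᵢ² = 0.13² + 0.11² + 0.39² + 0.09² + 0.28² = 0.0169 + 0.0121 + 0.1521 + 0.0081 + 0.0784 = 0.2676
B = 1 / 0.2676 = 3.73692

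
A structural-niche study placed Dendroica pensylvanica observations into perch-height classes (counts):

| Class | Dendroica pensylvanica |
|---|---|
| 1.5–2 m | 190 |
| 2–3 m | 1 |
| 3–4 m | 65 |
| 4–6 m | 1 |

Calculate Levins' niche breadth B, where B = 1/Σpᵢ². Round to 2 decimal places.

1.64

Proportions for Dendroica pensylvanica (n=257): 190/257=0.7393, 1/257=0.0039, 65/257=0.2529, 1/257=0.0039
Σpᵢ² = 0.7393² + 0.0039² + 0.2529² + 0.0039² = 0.546564 + 0.000015 + 0.063958 + 0.000015 = 0.610552
B = 1 / 0.610552 = 1.6379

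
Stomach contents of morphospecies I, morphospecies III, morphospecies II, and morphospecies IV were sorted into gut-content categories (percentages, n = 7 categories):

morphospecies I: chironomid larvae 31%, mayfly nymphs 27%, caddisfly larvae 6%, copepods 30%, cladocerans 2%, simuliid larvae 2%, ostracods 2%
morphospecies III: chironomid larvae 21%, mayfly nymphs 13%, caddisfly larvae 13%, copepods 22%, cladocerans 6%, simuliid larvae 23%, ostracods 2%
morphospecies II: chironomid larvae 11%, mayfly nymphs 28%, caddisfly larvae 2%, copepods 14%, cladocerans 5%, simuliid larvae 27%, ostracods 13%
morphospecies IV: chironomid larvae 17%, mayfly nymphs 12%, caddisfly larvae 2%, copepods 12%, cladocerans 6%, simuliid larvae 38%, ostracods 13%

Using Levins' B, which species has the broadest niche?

morphospecies III

Convert percentages to proportions (divide by 100).
Σp_Iᵢ² = 0.31² + 0.27² + 0.06² + 0.30² + 0.02² + 0.02² + 0.02² = 0.0961 + 0.0729 + 0.0036 + 0.0900 + 0.0004 + 0.0004 + 0.0004 = 0.2638
B_I = 1 / 0.2638 = 3.7908
Σp_IIIᵢ² = 0.21² + 0.13² + 0.13² + 0.22² + 0.06² + 0.23² + 0.02² = 0.0441 + 0.0169 + 0.0169 + 0.0484 + 0.0036 + 0.0529 + 0.0004 = 0.1832
B_III = 1 / 0.1832 = 5.4585
Σp_IIᵢ² = 0.11² + 0.28² + 0.02² + 0.14² + 0.05² + 0.27² + 0.13² = 0.0121 + 0.0784 + 0.0004 + 0.0196 + 0.0025 + 0.0729 + 0.0169 = 0.2028
B_II = 1 / 0.2028 = 4.9310
Σp_IVᵢ² = 0.17² + 0.12² + 0.02² + 0.12² + 0.06² + 0.38² + 0.13² = 0.0289 + 0.0144 + 0.0004 + 0.0144 + 0.0036 + 0.1444 + 0.0169 = 0.2230
B_IV = 1 / 0.2230 = 4.4843
Highest B → broadest niche (most generalist): morphospecies III (B = 5.46).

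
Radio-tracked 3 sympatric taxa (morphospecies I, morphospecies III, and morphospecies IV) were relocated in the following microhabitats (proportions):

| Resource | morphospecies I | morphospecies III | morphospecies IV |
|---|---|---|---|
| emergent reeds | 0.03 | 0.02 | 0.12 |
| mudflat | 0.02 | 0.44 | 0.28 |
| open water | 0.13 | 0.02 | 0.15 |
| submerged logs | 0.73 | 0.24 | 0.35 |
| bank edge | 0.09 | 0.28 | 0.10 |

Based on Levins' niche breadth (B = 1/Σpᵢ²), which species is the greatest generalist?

morphospecies IV

Σp_Iᵢ² = 0.03² + 0.02² + 0.13² + 0.73² + 0.09² = 0.0009 + 0.0004 + 0.0169 + 0.5329 + 0.0081 = 0.5592
B_I = 1 / 0.5592 = 1.7883
Σp_IIIᵢ² = 0.02² + 0.44² + 0.02² + 0.24² + 0.28² = 0.0004 + 0.1936 + 0.0004 + 0.0576 + 0.0784 = 0.3304
B_III = 1 / 0.3304 = 3.0266
Σp_IVᵢ² = 0.12² + 0.28² + 0.15² + 0.35² + 0.10² = 0.0144 + 0.0784 + 0.0225 + 0.1225 + 0.0100 = 0.2478
B_IV = 1 / 0.2478 = 4.0355
Highest B → broadest niche (most generalist): morphospecies IV (B = 4.04).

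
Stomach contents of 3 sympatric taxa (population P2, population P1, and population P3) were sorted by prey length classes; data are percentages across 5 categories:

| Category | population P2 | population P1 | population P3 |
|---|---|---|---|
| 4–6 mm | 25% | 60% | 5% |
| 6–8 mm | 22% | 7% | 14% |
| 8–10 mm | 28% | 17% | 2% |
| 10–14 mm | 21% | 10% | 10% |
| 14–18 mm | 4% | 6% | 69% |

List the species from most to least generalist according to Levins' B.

population P2 > population P1 > population P3

Convert percentages to proportions (divide by 100).
Σp_P2ᵢ² = 0.25² + 0.22² + 0.28² + 0.21² + 0.04² = 0.0625 + 0.0484 + 0.0784 + 0.0441 + 0.0016 = 0.2350
B_P2 = 1 / 0.2350 = 4.2553
Σp_P1ᵢ² = 0.60² + 0.07² + 0.17² + 0.10² + 0.06² = 0.3600 + 0.0049 + 0.0289 + 0.0100 + 0.0036 = 0.4074
B_P1 = 1 / 0.4074 = 2.4546
Σp_P3ᵢ² = 0.05² + 0.14² + 0.02² + 0.10² + 0.69² = 0.0025 + 0.0196 + 0.0004 + 0.0100 + 0.4761 = 0.5086
B_P3 = 1 / 0.5086 = 1.9662
Ranking by B (broadest → narrowest): population P2 (4.26) > population P1 (2.45) > population P3 (1.97)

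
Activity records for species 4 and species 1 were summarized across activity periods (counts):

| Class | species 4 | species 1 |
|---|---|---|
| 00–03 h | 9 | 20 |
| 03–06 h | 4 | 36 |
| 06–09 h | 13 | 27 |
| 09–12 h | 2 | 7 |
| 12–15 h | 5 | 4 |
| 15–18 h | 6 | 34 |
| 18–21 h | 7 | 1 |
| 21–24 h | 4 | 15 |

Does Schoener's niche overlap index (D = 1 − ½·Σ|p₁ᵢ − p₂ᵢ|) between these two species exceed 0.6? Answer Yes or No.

Yes

Proportions for species 4 (n=50): 9/50=0.1800, 4/50=0.0800, 13/50=0.2600, 2/50=0.0400, 5/50=0.1000, 6/50=0.1200, 7/50=0.1400, 4/50=0.0800
Proportions for species 1 (n=144): 20/144=0.1389, 36/144=0.2500, 27/144=0.1875, 7/144=0.0486, 4/144=0.0278, 34/144=0.2361, 1/144=0.0069, 15/144=0.1042
Σ|p₁ᵢ − p₂ᵢ| = 0.0411 + 0.1700 + 0.0725 + 0.0086 + 0.0722 + 0.1161 + 0.1331 + 0.0242 = 0.6378
D = 1 − ½ × 0.6378 = 1 − 0.31890 = 0.68110
D = 0.68110 > 0.6 → Yes.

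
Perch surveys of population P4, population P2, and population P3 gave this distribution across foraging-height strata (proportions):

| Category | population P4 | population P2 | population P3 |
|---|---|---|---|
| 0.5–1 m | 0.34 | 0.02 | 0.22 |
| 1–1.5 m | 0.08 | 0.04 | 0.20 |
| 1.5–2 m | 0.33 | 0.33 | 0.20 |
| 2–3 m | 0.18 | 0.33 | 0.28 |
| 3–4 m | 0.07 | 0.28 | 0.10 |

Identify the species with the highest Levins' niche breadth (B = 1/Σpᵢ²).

population P3

Σp_P4ᵢ² = 0.34² + 0.08² + 0.33² + 0.18² + 0.07² = 0.1156 + 0.0064 + 0.1089 + 0.0324 + 0.0049 = 0.2682
B_P4 = 1 / 0.2682 = 3.7286
Σp_P2ᵢ² = 0.02² + 0.04² + 0.33² + 0.33² + 0.28² = 0.0004 + 0.0016 + 0.1089 + 0.1089 + 0.0784 = 0.2982
B_P2 = 1 / 0.2982 = 3.3535
Σp_P3ᵢ² = 0.22² + 0.20² + 0.20² + 0.28² + 0.10² = 0.0484 + 0.0400 + 0.0400 + 0.0784 + 0.0100 = 0.2168
B_P3 = 1 / 0.2168 = 4.6125
Highest B → broadest niche (most generalist): population P3 (B = 4.61).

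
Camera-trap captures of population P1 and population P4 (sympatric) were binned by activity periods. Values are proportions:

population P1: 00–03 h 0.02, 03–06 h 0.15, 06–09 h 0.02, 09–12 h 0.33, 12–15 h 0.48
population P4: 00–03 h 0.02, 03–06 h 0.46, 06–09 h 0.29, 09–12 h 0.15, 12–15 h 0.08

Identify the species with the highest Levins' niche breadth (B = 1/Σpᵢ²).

population P4

Σp_P1ᵢ² = 0.02² + 0.15² + 0.02² + 0.33² + 0.48² = 0.0004 + 0.0225 + 0.0004 + 0.1089 + 0.2304 = 0.3626
B_P1 = 1 / 0.3626 = 2.7579
Σp_P4ᵢ² = 0.02² + 0.46² + 0.29² + 0.15² + 0.08² = 0.0004 + 0.2116 + 0.0841 + 0.0225 + 0.0064 = 0.3250
B_P4 = 1 / 0.3250 = 3.0769
Highest B → broadest niche (most generalist): population P4 (B = 3.08).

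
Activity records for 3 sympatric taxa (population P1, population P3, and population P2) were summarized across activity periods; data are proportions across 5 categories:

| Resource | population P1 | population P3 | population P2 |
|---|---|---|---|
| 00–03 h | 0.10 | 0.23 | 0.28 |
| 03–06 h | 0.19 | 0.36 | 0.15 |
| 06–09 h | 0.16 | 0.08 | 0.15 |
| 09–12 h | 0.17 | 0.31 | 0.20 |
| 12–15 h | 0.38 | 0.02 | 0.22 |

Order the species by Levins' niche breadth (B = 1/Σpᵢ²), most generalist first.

Σp_P1ᵢ² = 0.10² + 0.19² + 0.16² + 0.17² + 0.38² = 0.0100 + 0.0361 + 0.0256 + 0.0289 + 0.1444 = 0.2450
B_P1 = 1 / 0.2450 = 4.0816
Σp_P3ᵢ² = 0.23² + 0.36² + 0.08² + 0.31² + 0.02² = 0.0529 + 0.1296 + 0.0064 + 0.0961 + 0.0004 = 0.2854
B_P3 = 1 / 0.2854 = 3.5039
Σp_P2ᵢ² = 0.28² + 0.15² + 0.15² + 0.20² + 0.22² = 0.0784 + 0.0225 + 0.0225 + 0.0400 + 0.0484 = 0.2118
B_P2 = 1 / 0.2118 = 4.7214
Ranking by B (broadest → narrowest): population P2 (4.72) > population P1 (4.08) > population P3 (3.50)

population P2 > population P1 > population P3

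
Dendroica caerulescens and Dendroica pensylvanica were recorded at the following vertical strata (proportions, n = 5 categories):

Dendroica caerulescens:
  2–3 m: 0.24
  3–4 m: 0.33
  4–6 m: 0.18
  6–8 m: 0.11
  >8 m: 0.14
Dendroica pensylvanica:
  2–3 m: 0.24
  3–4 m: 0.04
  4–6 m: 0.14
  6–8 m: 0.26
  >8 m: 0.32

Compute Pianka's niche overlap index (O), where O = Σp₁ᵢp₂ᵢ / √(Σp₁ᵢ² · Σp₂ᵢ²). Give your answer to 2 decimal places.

0.71

Σ p₁ᵢp₂ᵢ = 0.0576 + 0.0132 + 0.0252 + 0.0286 + 0.0448 = 0.1694
Σp_1ᵢ² = 0.24² + 0.33² + 0.18² + 0.11² + 0.14² = 0.0576 + 0.1089 + 0.0324 + 0.0121 + 0.0196 = 0.2306
Σp_2ᵢ² = 0.24² + 0.04² + 0.14² + 0.26² + 0.32² = 0.0576 + 0.0016 + 0.0196 + 0.0676 + 0.1024 = 0.2488
O = 0.1694 / √(0.2306 × 0.2488) = 0.1694 / 0.23953 = 0.7072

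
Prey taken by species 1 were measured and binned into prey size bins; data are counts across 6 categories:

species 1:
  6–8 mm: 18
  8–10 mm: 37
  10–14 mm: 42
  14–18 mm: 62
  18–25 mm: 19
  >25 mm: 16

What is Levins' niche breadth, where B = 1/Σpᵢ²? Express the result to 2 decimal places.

Proportions for species 1 (n=194): 18/194=0.0928, 37/194=0.1907, 42/194=0.2165, 62/194=0.3196, 19/194=0.0979, 16/194=0.0825
Σpᵢ² = 0.0928² + 0.1907² + 0.2165² + 0.3196² + 0.0979² + 0.0825² = 0.008612 + 0.036366 + 0.046872 + 0.102144 + 0.009584 + 0.006806 = 0.210384
B = 1 / 0.210384 = 4.7532

4.75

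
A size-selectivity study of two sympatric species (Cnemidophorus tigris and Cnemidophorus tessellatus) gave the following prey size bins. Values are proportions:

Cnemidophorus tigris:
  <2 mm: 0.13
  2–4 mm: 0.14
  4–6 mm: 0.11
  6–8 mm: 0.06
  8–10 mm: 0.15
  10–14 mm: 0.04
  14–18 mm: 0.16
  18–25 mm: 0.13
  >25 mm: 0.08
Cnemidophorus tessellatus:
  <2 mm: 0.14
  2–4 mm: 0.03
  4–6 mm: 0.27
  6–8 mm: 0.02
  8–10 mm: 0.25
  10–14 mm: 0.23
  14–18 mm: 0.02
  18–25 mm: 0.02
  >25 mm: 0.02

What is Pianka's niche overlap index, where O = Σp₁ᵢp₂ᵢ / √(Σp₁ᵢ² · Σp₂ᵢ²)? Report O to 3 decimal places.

0.662

Σ p₁ᵢp₂ᵢ = 0.0182 + 0.0042 + 0.0297 + 0.0012 + 0.0375 + 0.0092 + 0.0032 + 0.0026 + 0.0016 = 0.1074
Σp_1ᵢ² = 0.13² + 0.14² + 0.11² + 0.06² + 0.15² + 0.04² + 0.16² + 0.13² + 0.08² = 0.0169 + 0.0196 + 0.0121 + 0.0036 + 0.0225 + 0.0016 + 0.0256 + 0.0169 + 0.0064 = 0.1252
Σp_2ᵢ² = 0.14² + 0.03² + 0.27² + 0.02² + 0.25² + 0.23² + 0.02² + 0.02² + 0.02² = 0.0196 + 0.0009 + 0.0729 + 0.0004 + 0.0625 + 0.0529 + 0.0004 + 0.0004 + 0.0004 = 0.2104
O = 0.1074 / √(0.1252 × 0.2104) = 0.1074 / 0.162302 = 0.66173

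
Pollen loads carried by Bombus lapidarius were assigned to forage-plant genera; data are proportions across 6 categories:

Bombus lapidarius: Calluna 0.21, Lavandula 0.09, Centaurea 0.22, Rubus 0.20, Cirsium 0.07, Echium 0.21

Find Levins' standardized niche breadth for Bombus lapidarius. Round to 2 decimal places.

Σpᵢ² = 0.21² + 0.09² + 0.22² + 0.20² + 0.07² + 0.21² = 0.0441 + 0.0081 + 0.0484 + 0.0400 + 0.0049 + 0.0441 = 0.1896
B = 1 / 0.1896 = 5.2743
Bₛ = (B − 1)/(n − 1) = (5.2743 − 1)/(6 − 1) = 4.2743/5 = 0.8549

0.85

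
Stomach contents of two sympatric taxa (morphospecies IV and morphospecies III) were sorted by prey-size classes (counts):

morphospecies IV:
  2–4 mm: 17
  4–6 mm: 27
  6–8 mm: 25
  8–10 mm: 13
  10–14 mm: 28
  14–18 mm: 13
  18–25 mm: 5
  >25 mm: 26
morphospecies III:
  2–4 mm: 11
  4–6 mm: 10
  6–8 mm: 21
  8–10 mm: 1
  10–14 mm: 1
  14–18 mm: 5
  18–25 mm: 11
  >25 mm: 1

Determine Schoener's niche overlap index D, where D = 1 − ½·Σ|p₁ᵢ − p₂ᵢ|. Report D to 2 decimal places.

Proportions for morphospecies IV (n=154): 17/154=0.1104, 27/154=0.1753, 25/154=0.1623, 13/154=0.0844, 28/154=0.1818, 13/154=0.0844, 5/154=0.0325, 26/154=0.1688
Proportions for morphospecies III (n=61): 11/61=0.1803, 10/61=0.1639, 21/61=0.3443, 1/61=0.0164, 1/61=0.0164, 5/61=0.0820, 11/61=0.1803, 1/61=0.0164
Σ|p₁ᵢ − p₂ᵢ| = 0.0699 + 0.0114 + 0.1820 + 0.0680 + 0.1654 + 0.0024 + 0.1478 + 0.1524 = 0.7993
D = 1 − ½ × 0.7993 = 1 − 0.39965 = 0.60035

0.60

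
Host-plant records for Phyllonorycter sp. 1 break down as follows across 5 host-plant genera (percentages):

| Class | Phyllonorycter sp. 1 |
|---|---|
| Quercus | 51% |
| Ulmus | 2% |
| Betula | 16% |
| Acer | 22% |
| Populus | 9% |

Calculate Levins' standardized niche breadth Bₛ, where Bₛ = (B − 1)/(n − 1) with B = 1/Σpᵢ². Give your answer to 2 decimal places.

Convert percentages to proportions (divide by 100).
Σpᵢ² = 0.51² + 0.02² + 0.16² + 0.22² + 0.09² = 0.2601 + 0.0004 + 0.0256 + 0.0484 + 0.0081 = 0.3426
B = 1 / 0.3426 = 2.9189
Bₛ = (B − 1)/(n − 1) = (2.9189 − 1)/(5 − 1) = 1.9189/4 = 0.4797

0.48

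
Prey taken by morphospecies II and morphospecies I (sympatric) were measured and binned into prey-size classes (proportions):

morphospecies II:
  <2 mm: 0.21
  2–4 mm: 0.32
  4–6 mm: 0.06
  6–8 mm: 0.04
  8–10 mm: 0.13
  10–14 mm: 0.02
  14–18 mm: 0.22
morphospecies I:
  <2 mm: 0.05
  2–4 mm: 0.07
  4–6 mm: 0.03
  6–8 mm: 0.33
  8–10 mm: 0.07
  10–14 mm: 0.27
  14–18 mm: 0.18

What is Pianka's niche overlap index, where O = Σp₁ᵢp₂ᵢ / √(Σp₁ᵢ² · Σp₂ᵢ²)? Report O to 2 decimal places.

0.46

Σ p₁ᵢp₂ᵢ = 0.0105 + 0.0224 + 0.0018 + 0.0132 + 0.0091 + 0.0054 + 0.0396 = 0.1020
Σp_1ᵢ² = 0.21² + 0.32² + 0.06² + 0.04² + 0.13² + 0.02² + 0.22² = 0.0441 + 0.1024 + 0.0036 + 0.0016 + 0.0169 + 0.0004 + 0.0484 = 0.2174
Σp_2ᵢ² = 0.05² + 0.07² + 0.03² + 0.33² + 0.07² + 0.27² + 0.18² = 0.0025 + 0.0049 + 0.0009 + 0.1089 + 0.0049 + 0.0729 + 0.0324 = 0.2274
O = 0.1020 / √(0.2174 × 0.2274) = 0.1020 / 0.22234 = 0.4588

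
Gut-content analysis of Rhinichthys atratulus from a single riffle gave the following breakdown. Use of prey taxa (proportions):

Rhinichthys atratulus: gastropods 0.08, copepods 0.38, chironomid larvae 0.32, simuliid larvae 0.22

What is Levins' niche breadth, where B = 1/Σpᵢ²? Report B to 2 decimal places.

Σpᵢ² = 0.08² + 0.38² + 0.32² + 0.22² = 0.0064 + 0.1444 + 0.1024 + 0.0484 = 0.3016
B = 1 / 0.3016 = 3.3156

3.32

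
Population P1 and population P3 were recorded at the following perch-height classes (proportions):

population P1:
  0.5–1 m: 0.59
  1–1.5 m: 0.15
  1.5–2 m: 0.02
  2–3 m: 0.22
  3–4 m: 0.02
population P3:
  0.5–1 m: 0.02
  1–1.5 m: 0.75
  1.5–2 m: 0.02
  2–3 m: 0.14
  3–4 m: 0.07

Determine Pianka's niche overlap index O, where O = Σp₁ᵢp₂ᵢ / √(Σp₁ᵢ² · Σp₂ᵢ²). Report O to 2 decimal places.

0.32

Σ p₁ᵢp₂ᵢ = 0.0118 + 0.1125 + 0.0004 + 0.0308 + 0.0014 = 0.1569
Σp_1ᵢ² = 0.59² + 0.15² + 0.02² + 0.22² + 0.02² = 0.3481 + 0.0225 + 0.0004 + 0.0484 + 0.0004 = 0.4198
Σp_2ᵢ² = 0.02² + 0.75² + 0.02² + 0.14² + 0.07² = 0.0004 + 0.5625 + 0.0004 + 0.0196 + 0.0049 = 0.5878
O = 0.1569 / √(0.4198 × 0.5878) = 0.1569 / 0.49675 = 0.3159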